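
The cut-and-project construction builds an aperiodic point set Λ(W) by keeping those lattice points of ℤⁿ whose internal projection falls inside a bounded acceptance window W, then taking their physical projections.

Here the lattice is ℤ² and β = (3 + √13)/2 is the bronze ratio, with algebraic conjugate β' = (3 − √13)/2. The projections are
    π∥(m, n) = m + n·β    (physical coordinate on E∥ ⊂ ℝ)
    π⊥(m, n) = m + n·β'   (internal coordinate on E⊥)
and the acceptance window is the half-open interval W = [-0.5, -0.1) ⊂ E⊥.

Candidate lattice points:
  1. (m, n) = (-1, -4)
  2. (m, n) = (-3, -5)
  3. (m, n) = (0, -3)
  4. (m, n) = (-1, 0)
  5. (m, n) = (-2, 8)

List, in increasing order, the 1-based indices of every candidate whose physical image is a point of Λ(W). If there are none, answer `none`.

Numerically β ≈ 3.302776 and β' = −1/β ≈ -0.302776.
#1 (-1,-4): internal coord -1 + (-4)·β' = +0.211103; +0.211103 ∉ [-0.5, -0.1) → out
#2 (-3,-5): internal coord -3 + (-5)·β' = -1.486122; -1.486122 ∉ [-0.5, -0.1) → out
#3 (0,-3): internal coord 0 + (-3)·β' = +0.908327; +0.908327 ∉ [-0.5, -0.1) → out
#4 (-1,0): internal coord -1 + (0)·β' = -1.000000; -1.000000 ∉ [-0.5, -0.1) → out
#5 (-2,8): internal coord -2 + (8)·β' = -4.422205; -4.422205 ∉ [-0.5, -0.1) → out

none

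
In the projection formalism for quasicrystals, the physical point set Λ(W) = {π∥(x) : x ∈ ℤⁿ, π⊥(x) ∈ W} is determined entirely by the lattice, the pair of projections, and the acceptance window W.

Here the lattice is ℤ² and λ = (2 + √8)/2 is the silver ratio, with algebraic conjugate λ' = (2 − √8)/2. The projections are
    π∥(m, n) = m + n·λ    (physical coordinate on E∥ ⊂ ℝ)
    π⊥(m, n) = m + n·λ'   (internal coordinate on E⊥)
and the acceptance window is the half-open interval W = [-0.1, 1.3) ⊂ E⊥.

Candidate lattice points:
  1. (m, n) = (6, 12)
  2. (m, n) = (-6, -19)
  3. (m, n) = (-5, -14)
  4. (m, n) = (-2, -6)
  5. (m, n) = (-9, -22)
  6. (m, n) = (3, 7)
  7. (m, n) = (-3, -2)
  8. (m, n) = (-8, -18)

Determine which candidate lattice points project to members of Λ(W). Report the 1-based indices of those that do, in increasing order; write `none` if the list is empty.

1, 3, 4, 5, 6

Compute λ' = (2−√8)/2 = -0.4142, so π⊥(m,n) = m -0.4142·n.
[1] lift (6,12): star map gives 1.0294; window check -0.1 ≤ 1.0294 < 1.3 is true → IN Λ
[2] lift (-6,-19): star map gives 1.8701; window check -0.1 ≤ 1.8701 < 1.3 is false → out
[3] lift (-5,-14): star map gives 0.7990; window check -0.1 ≤ 0.7990 < 1.3 is true → IN Λ
[4] lift (-2,-6): star map gives 0.4853; window check -0.1 ≤ 0.4853 < 1.3 is true → IN Λ
[5] lift (-9,-22): star map gives 0.1127; window check -0.1 ≤ 0.1127 < 1.3 is true → IN Λ
[6] lift (3,7): star map gives 0.1005; window check -0.1 ≤ 0.1005 < 1.3 is true → IN Λ
[7] lift (-3,-2): star map gives -2.1716; window check -0.1 ≤ -2.1716 < 1.3 is false → out
[8] lift (-8,-18): star map gives -0.5442; window check -0.1 ≤ -0.5442 < 1.3 is false → out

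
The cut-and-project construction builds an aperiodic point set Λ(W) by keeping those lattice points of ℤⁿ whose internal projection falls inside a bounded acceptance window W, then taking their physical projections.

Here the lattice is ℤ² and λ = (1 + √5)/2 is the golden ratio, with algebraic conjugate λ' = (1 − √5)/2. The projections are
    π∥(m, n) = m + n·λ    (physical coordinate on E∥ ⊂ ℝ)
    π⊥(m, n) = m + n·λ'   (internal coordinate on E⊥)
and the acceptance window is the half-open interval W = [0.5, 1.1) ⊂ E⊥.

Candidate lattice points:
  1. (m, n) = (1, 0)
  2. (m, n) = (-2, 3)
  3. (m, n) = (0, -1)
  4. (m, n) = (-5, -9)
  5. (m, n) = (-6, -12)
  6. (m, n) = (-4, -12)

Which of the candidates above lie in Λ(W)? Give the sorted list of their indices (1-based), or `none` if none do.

1, 3, 4

Numerically λ ≈ 1.618034 and λ' = −1/λ ≈ -0.618034.
#1 (1,0): internal coord 1 + (0)·λ' = +1.000000; +1.000000 ∈ [0.5, 1.1) → IN Λ
#2 (-2,3): internal coord -2 + (3)·λ' = -3.854102; -3.854102 ∉ [0.5, 1.1) → out
#3 (0,-1): internal coord 0 + (-1)·λ' = +0.618034; +0.618034 ∈ [0.5, 1.1) → IN Λ
#4 (-5,-9): internal coord -5 + (-9)·λ' = +0.562306; +0.562306 ∈ [0.5, 1.1) → IN Λ
#5 (-6,-12): internal coord -6 + (-12)·λ' = +1.416408; +1.416408 ∉ [0.5, 1.1) → out
#6 (-4,-12): internal coord -4 + (-12)·λ' = +3.416408; +3.416408 ∉ [0.5, 1.1) → out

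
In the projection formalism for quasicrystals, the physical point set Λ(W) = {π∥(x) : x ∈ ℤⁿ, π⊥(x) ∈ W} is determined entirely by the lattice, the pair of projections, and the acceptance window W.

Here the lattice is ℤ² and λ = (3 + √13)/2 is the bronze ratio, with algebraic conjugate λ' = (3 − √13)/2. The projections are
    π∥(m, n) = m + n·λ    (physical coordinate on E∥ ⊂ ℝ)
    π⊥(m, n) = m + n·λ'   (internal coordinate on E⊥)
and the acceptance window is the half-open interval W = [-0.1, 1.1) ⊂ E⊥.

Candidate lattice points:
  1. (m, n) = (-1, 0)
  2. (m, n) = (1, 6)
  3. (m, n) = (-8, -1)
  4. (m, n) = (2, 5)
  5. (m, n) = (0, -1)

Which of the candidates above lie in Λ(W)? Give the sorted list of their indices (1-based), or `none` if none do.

4, 5

Compute λ' = (3−√13)/2 = -0.30278, so π⊥(m,n) = m -0.30278·n.
candidate 1: (m,n)=(-1,0) → π∥ = -1+0·λ ≈ -1.00000, π⊥ = -1+0·λ' ≈ -1.00000 ∉ [-0.1, 1.1) ⇒ out
candidate 2: (m,n)=(1,6) → π∥ = 1+6·λ ≈ 20.81665, π⊥ = 1+6·λ' ≈ -0.81665 ∉ [-0.1, 1.1) ⇒ out
candidate 3: (m,n)=(-8,-1) → π∥ = -8-1·λ ≈ -11.30278, π⊥ = -8-1·λ' ≈ -7.69722 ∉ [-0.1, 1.1) ⇒ out
candidate 4: (m,n)=(2,5) → π∥ = 2+5·λ ≈ 18.51388, π⊥ = 2+5·λ' ≈ 0.48612 ∈ [-0.1, 1.1) ⇒ IN Λ
candidate 5: (m,n)=(0,-1) → π∥ = 0-1·λ ≈ -3.30278, π⊥ = 0-1·λ' ≈ 0.30278 ∈ [-0.1, 1.1) ⇒ IN Λ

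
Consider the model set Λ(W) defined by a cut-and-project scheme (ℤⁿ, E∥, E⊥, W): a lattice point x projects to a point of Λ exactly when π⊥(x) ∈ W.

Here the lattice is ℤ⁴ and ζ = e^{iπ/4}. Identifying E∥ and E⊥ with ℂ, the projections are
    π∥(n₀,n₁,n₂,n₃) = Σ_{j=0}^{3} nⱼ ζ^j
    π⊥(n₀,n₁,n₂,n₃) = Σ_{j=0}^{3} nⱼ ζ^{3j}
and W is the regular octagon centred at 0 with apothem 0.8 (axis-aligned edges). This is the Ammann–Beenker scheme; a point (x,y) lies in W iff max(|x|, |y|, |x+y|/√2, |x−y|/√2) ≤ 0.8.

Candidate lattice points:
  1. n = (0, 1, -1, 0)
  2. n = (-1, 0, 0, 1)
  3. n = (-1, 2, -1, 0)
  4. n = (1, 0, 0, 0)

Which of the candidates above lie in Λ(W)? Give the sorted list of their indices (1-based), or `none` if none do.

2

Internal map: ζ^{3j} for j=0..3 gives (1,0), (−√2/2,√2/2), (0,−1), (√2/2,√2/2).
candidate 1: n = (0, 1, -1, 0) → π⊥ ≈ (-0.70711, +1.70711); max(|x|,|y|,|x±y|/√2) = 1.70711 > 0.8 ⇒ ∉ W
candidate 2: n = (-1, 0, 0, 1) → π⊥ ≈ (-0.29289, +0.70711); max(|x|,|y|,|x±y|/√2) = 0.70711 ≤ 0.8 ⇒ ∈ W
candidate 3: n = (-1, 2, -1, 0) → π⊥ ≈ (-2.41421, +2.41421); max(|x|,|y|,|x±y|/√2) = 3.41421 > 0.8 ⇒ ∉ W
candidate 4: n = (1, 0, 0, 0) → π⊥ ≈ (+1.00000, +0.00000); max(|x|,|y|,|x±y|/√2) = 1.00000 > 0.8 ⇒ ∉ W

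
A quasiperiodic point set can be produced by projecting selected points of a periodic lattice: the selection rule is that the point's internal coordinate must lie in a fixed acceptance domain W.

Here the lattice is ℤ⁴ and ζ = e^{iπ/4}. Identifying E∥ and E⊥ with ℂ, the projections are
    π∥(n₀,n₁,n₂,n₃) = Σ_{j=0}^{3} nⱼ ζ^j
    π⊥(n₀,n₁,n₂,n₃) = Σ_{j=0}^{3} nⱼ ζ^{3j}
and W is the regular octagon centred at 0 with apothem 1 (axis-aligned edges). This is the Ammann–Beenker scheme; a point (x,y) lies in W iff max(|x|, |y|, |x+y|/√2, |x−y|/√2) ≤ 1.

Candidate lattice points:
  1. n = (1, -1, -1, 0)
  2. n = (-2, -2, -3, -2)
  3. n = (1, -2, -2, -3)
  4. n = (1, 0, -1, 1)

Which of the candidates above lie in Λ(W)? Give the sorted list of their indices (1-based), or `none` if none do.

none

Internal map: ζ^{3j} for j=0..3 gives (1,0), (−√2/2,√2/2), (0,−1), (√2/2,√2/2).
candidate 1: n = (1, -1, -1, 0) → π⊥ ≈ (+1.707107, +0.292893); max(|x|,|y|,|x±y|/√2) = 1.707107 > 1 ⇒ ∉ W
candidate 2: n = (-2, -2, -3, -2) → π⊥ ≈ (-2.000000, +0.171573); max(|x|,|y|,|x±y|/√2) = 2.000000 > 1 ⇒ ∉ W
candidate 3: n = (1, -2, -2, -3) → π⊥ ≈ (+0.292893, -1.535534); max(|x|,|y|,|x±y|/√2) = 1.535534 > 1 ⇒ ∉ W
candidate 4: n = (1, 0, -1, 1) → π⊥ ≈ (+1.707107, +1.707107); max(|x|,|y|,|x±y|/√2) = 2.414214 > 1 ⇒ ∉ W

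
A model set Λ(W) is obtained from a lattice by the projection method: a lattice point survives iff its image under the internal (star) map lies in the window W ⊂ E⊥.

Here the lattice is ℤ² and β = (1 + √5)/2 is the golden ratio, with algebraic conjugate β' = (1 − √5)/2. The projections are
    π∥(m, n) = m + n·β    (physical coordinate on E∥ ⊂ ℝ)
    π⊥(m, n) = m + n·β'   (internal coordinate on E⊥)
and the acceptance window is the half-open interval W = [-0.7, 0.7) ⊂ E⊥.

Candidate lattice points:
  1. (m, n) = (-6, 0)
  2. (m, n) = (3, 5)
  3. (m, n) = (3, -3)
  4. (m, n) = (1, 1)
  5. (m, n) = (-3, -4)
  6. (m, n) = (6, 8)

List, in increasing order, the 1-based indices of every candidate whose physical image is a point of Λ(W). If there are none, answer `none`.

2, 4, 5

Compute β' = (1−√5)/2 = -0.6180, so π⊥(m,n) = m -0.6180·n.
#1 (-6,0): internal coord -6 + (0)·β' = -6.0000; -6.0000 ∉ [-0.7, 0.7) → out
#2 (3,5): internal coord 3 + (5)·β' = -0.0902; -0.0902 ∈ [-0.7, 0.7) → IN Λ
#3 (3,-3): internal coord 3 + (-3)·β' = +4.8541; +4.8541 ∉ [-0.7, 0.7) → out
#4 (1,1): internal coord 1 + (1)·β' = +0.3820; +0.3820 ∈ [-0.7, 0.7) → IN Λ
#5 (-3,-4): internal coord -3 + (-4)·β' = -0.5279; -0.5279 ∈ [-0.7, 0.7) → IN Λ
#6 (6,8): internal coord 6 + (8)·β' = +1.0557; +1.0557 ∉ [-0.7, 0.7) → out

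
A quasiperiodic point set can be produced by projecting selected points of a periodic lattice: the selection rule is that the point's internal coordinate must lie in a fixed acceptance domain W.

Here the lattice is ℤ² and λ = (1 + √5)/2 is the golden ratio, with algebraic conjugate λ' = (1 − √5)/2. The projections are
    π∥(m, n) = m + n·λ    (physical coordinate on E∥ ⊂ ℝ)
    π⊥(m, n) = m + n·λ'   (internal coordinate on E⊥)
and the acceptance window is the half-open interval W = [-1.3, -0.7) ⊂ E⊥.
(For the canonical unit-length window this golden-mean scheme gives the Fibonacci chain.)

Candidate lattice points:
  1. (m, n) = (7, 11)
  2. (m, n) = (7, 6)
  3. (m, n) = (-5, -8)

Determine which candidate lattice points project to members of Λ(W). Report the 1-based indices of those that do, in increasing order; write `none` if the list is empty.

none

Numerically λ ≈ 1.618034 and λ' = −1/λ ≈ -0.618034.
[1] lift (7,11): star map gives 0.201626; window check -1.3 ≤ 0.201626 < -0.7 is false → out
[2] lift (7,6): star map gives 3.291796; window check -1.3 ≤ 3.291796 < -0.7 is false → out
[3] lift (-5,-8): star map gives -0.055728; window check -1.3 ≤ -0.055728 < -0.7 is false → out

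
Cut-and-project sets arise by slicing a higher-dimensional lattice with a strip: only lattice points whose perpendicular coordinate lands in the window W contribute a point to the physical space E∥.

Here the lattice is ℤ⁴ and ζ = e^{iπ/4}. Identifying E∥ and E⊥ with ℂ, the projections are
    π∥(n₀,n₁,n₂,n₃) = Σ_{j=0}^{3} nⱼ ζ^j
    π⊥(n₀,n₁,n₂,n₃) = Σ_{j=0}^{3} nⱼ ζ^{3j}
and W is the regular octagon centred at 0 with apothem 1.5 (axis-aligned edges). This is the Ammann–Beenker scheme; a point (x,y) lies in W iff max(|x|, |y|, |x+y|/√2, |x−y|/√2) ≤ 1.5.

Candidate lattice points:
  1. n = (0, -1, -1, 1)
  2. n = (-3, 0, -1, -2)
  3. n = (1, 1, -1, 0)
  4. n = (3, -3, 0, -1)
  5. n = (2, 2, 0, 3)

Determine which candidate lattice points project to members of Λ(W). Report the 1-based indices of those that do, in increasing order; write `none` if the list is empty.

none

Internal map: ζ^{3j} for j=0..3 gives (1,0), (−√2/2,√2/2), (0,−1), (√2/2,√2/2).
candidate 1: n = (0, -1, -1, 1) → π⊥ ≈ (+1.4142, +1.0000); max(|x|,|y|,|x±y|/√2) = 1.7071 > 1.5 ⇒ ∉ W
candidate 2: n = (-3, 0, -1, -2) → π⊥ ≈ (-4.4142, -0.4142); max(|x|,|y|,|x±y|/√2) = 4.4142 > 1.5 ⇒ ∉ W
candidate 3: n = (1, 1, -1, 0) → π⊥ ≈ (+0.2929, +1.7071); max(|x|,|y|,|x±y|/√2) = 1.7071 > 1.5 ⇒ ∉ W
candidate 4: n = (3, -3, 0, -1) → π⊥ ≈ (+4.4142, -2.8284); max(|x|,|y|,|x±y|/√2) = 5.1213 > 1.5 ⇒ ∉ W
candidate 5: n = (2, 2, 0, 3) → π⊥ ≈ (+2.7071, +3.5355); max(|x|,|y|,|x±y|/√2) = 4.4142 > 1.5 ⇒ ∉ W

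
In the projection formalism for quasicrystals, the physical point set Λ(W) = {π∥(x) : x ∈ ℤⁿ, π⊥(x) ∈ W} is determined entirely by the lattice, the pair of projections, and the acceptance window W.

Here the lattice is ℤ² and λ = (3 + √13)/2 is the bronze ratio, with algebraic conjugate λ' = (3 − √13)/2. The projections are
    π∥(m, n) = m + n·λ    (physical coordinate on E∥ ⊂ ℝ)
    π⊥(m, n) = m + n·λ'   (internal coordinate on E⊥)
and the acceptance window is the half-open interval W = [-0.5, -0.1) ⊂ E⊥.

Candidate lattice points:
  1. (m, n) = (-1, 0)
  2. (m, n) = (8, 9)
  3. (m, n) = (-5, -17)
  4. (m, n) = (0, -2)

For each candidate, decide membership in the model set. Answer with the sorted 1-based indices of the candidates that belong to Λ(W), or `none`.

none

λ' = (3−√13)/2 ≈ -0.3028.
[1] lift (-1,0): star map gives -1.0000; window check -0.5 ≤ -1.0000 < -0.1 is false → out
[2] lift (8,9): star map gives 5.2750; window check -0.5 ≤ 5.2750 < -0.1 is false → out
[3] lift (-5,-17): star map gives 0.1472; window check -0.5 ≤ 0.1472 < -0.1 is false → out
[4] lift (0,-2): star map gives 0.6056; window check -0.5 ≤ 0.6056 < -0.1 is false → out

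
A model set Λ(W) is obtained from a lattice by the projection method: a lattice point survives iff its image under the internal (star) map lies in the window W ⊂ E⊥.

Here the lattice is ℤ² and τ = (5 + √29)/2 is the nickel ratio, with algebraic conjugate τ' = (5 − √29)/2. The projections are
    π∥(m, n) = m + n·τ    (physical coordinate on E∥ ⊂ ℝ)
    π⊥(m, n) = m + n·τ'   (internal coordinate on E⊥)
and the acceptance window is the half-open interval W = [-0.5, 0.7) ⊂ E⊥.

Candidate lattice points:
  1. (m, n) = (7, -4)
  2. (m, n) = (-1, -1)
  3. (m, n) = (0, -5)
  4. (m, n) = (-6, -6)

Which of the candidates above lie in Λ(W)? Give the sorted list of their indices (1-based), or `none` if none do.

none

Numerically τ ≈ 5.1926 and τ' = −1/τ ≈ -0.1926.
[1] lift (7,-4): star map gives 7.7703; window check -0.5 ≤ 7.7703 < 0.7 is false → out
[2] lift (-1,-1): star map gives -0.8074; window check -0.5 ≤ -0.8074 < 0.7 is false → out
[3] lift (0,-5): star map gives 0.9629; window check -0.5 ≤ 0.9629 < 0.7 is false → out
[4] lift (-6,-6): star map gives -4.8445; window check -0.5 ≤ -4.8445 < 0.7 is false → out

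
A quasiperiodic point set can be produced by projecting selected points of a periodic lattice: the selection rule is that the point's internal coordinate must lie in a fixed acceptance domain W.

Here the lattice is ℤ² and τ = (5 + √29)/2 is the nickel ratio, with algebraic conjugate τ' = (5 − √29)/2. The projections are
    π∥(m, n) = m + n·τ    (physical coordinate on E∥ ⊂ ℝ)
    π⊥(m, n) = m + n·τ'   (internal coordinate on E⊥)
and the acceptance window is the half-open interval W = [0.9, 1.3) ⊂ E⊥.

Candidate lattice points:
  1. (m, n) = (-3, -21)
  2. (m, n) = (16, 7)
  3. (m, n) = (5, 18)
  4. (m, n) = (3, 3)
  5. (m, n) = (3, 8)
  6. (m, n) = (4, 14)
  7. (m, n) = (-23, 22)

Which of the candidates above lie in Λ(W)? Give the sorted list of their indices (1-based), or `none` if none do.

1

Numerically τ ≈ 5.192582 and τ' = −1/τ ≈ -0.192582.
candidate 1: (m,n)=(-3,-21) → π∥ = -3-21·τ ≈ -112.044230, π⊥ = -3-21·τ' ≈ 1.044230 ∈ [0.9, 1.3) ⇒ IN Λ
candidate 2: (m,n)=(16,7) → π∥ = 16+7·τ ≈ 52.348077, π⊥ = 16+7·τ' ≈ 14.651923 ∉ [0.9, 1.3) ⇒ out
candidate 3: (m,n)=(5,18) → π∥ = 5+18·τ ≈ 98.466483, π⊥ = 5+18·τ' ≈ 1.533517 ∉ [0.9, 1.3) ⇒ out
candidate 4: (m,n)=(3,3) → π∥ = 3+3·τ ≈ 18.577747, π⊥ = 3+3·τ' ≈ 2.422253 ∉ [0.9, 1.3) ⇒ out
candidate 5: (m,n)=(3,8) → π∥ = 3+8·τ ≈ 44.540659, π⊥ = 3+8·τ' ≈ 1.459341 ∉ [0.9, 1.3) ⇒ out
candidate 6: (m,n)=(4,14) → π∥ = 4+14·τ ≈ 76.696154, π⊥ = 4+14·τ' ≈ 1.303846 ∉ [0.9, 1.3) ⇒ out
candidate 7: (m,n)=(-23,22) → π∥ = -23+22·τ ≈ 91.236813, π⊥ = -23+22·τ' ≈ -27.236813 ∉ [0.9, 1.3) ⇒ out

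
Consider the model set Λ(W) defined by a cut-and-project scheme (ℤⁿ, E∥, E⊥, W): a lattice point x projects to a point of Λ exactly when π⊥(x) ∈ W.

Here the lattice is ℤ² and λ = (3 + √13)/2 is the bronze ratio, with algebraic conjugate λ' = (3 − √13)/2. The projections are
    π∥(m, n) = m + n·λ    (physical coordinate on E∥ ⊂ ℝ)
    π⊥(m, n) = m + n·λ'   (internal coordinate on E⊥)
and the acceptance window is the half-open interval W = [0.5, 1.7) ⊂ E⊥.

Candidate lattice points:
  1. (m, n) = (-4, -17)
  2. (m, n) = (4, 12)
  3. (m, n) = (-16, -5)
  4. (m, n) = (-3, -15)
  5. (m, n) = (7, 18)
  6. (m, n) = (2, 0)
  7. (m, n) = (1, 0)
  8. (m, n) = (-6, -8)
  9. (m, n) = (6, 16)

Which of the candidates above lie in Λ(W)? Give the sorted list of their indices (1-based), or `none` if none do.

1, 4, 5, 7, 9

Compute λ' = (3−√13)/2 = -0.30278, so π⊥(m,n) = m -0.30278·n.
candidate 1: (m,n)=(-4,-17) → π∥ = -4-17·λ ≈ -60.14719, π⊥ = -4-17·λ' ≈ 1.14719 ∈ [0.5, 1.7) ⇒ IN Λ
candidate 2: (m,n)=(4,12) → π∥ = 4+12·λ ≈ 43.63331, π⊥ = 4+12·λ' ≈ 0.36669 ∉ [0.5, 1.7) ⇒ out
candidate 3: (m,n)=(-16,-5) → π∥ = -16-5·λ ≈ -32.51388, π⊥ = -16-5·λ' ≈ -14.48612 ∉ [0.5, 1.7) ⇒ out
candidate 4: (m,n)=(-3,-15) → π∥ = -3-15·λ ≈ -52.54163, π⊥ = -3-15·λ' ≈ 1.54163 ∈ [0.5, 1.7) ⇒ IN Λ
candidate 5: (m,n)=(7,18) → π∥ = 7+18·λ ≈ 66.44996, π⊥ = 7+18·λ' ≈ 1.55004 ∈ [0.5, 1.7) ⇒ IN Λ
candidate 6: (m,n)=(2,0) → π∥ = 2+0·λ ≈ 2.00000, π⊥ = 2+0·λ' ≈ 2.00000 ∉ [0.5, 1.7) ⇒ out
candidate 7: (m,n)=(1,0) → π∥ = 1+0·λ ≈ 1.00000, π⊥ = 1+0·λ' ≈ 1.00000 ∈ [0.5, 1.7) ⇒ IN Λ
candidate 8: (m,n)=(-6,-8) → π∥ = -6-8·λ ≈ -32.42221, π⊥ = -6-8·λ' ≈ -3.57779 ∉ [0.5, 1.7) ⇒ out
candidate 9: (m,n)=(6,16) → π∥ = 6+16·λ ≈ 58.84441, π⊥ = 6+16·λ' ≈ 1.15559 ∈ [0.5, 1.7) ⇒ IN Λ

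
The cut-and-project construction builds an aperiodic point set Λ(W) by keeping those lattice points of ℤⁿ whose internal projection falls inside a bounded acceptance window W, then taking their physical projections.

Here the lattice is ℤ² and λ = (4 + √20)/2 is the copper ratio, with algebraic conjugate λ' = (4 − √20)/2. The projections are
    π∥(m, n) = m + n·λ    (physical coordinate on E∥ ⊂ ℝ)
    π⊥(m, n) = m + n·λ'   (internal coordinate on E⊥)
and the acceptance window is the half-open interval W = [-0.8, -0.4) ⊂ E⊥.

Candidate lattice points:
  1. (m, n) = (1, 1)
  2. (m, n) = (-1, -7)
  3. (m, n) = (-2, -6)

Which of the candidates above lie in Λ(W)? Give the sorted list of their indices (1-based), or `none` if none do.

Compute λ' = (4−√20)/2 = -0.2361, so π⊥(m,n) = m -0.2361·n.
[1] lift (1,1): star map gives 0.7639; window check -0.8 ≤ 0.7639 < -0.4 is false → out
[2] lift (-1,-7): star map gives 0.6525; window check -0.8 ≤ 0.6525 < -0.4 is false → out
[3] lift (-2,-6): star map gives -0.5836; window check -0.8 ≤ -0.5836 < -0.4 is true → IN Λ

3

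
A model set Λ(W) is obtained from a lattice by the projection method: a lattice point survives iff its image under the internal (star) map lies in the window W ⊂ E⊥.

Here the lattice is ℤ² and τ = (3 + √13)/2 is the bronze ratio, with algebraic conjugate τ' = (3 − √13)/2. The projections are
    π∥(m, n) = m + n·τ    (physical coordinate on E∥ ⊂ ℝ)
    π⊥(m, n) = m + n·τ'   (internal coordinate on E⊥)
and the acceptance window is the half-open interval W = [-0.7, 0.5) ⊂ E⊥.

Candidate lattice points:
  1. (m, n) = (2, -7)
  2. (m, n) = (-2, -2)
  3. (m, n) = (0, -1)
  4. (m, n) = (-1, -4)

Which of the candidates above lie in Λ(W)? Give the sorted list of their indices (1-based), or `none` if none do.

Compute τ' = (3−√13)/2 = -0.3028, so π⊥(m,n) = m -0.3028·n.
[1] lift (2,-7): star map gives 4.1194; window check -0.7 ≤ 4.1194 < 0.5 is false → out
[2] lift (-2,-2): star map gives -1.3944; window check -0.7 ≤ -1.3944 < 0.5 is false → out
[3] lift (0,-1): star map gives 0.3028; window check -0.7 ≤ 0.3028 < 0.5 is true → IN Λ
[4] lift (-1,-4): star map gives 0.2111; window check -0.7 ≤ 0.2111 < 0.5 is true → IN Λ

3, 4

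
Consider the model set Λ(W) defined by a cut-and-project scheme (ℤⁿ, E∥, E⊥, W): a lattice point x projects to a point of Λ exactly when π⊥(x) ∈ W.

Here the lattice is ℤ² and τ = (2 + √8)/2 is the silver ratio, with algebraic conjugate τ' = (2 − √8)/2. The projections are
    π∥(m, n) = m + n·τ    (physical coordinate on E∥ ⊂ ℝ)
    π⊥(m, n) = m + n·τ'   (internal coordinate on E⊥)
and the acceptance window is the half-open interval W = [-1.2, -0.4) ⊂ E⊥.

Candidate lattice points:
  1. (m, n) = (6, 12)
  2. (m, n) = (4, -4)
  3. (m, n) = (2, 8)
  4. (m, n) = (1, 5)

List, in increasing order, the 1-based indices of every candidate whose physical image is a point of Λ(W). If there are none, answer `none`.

4

Numerically τ ≈ 2.41421 and τ' = −1/τ ≈ -0.41421.
#1 (6,12): internal coord 6 + (12)·τ' = +1.02944; +1.02944 ∉ [-1.2, -0.4) → out
#2 (4,-4): internal coord 4 + (-4)·τ' = +5.65685; +5.65685 ∉ [-1.2, -0.4) → out
#3 (2,8): internal coord 2 + (8)·τ' = -1.31371; -1.31371 ∉ [-1.2, -0.4) → out
#4 (1,5): internal coord 1 + (5)·τ' = -1.07107; -1.07107 ∈ [-1.2, -0.4) → IN Λ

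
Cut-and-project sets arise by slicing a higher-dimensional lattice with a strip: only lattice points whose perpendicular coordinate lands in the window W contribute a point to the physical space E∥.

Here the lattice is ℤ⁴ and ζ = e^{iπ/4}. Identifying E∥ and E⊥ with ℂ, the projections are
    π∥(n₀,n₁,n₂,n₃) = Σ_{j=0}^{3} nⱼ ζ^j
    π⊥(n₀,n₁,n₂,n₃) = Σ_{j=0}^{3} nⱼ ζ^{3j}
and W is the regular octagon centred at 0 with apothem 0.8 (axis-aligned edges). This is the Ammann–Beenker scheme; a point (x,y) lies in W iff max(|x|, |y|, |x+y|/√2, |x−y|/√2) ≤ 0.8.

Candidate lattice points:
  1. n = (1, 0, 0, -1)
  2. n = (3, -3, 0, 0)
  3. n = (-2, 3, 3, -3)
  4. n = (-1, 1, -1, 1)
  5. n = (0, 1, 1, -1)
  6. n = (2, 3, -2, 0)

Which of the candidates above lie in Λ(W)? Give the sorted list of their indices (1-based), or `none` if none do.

With ζ = e^{iπ/4} the internal vectors are ζ^0,ζ^3,ζ^6,ζ^9.
#1 (1, 0, 0, -1): internal (0.2929, -0.7071); octagon support 0.7071 vs apothem 0.8 → ∈ W
#2 (3, -3, 0, 0): internal (5.1213, -2.1213); octagon support 5.1213 vs apothem 0.8 → ∉ W
#3 (-2, 3, 3, -3): internal (-6.2426, -3.0000); octagon support 6.5355 vs apothem 0.8 → ∉ W
#4 (-1, 1, -1, 1): internal (-1.0000, 2.4142); octagon support 2.4142 vs apothem 0.8 → ∉ W
#5 (0, 1, 1, -1): internal (-1.4142, -1.0000); octagon support 1.7071 vs apothem 0.8 → ∉ W
#6 (2, 3, -2, 0): internal (-0.1213, 4.1213); octagon support 4.1213 vs apothem 0.8 → ∉ W

1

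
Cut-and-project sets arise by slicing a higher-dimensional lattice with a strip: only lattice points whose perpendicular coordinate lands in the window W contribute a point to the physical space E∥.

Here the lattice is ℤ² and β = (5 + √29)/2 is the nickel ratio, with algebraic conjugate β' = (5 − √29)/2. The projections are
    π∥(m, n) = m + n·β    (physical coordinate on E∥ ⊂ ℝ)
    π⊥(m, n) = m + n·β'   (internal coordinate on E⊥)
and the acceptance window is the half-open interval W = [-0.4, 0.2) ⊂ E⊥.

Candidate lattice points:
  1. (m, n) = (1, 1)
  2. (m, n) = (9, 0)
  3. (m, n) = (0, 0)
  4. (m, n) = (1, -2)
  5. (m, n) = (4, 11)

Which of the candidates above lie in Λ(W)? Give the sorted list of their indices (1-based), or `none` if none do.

Compute β' = (5−√29)/2 = -0.1926, so π⊥(m,n) = m -0.1926·n.
[1] lift (1,1): star map gives 0.8074; window check -0.4 ≤ 0.8074 < 0.2 is false → out
[2] lift (9,0): star map gives 9.0000; window check -0.4 ≤ 9.0000 < 0.2 is false → out
[3] lift (0,0): star map gives 0.0000; window check -0.4 ≤ 0.0000 < 0.2 is true → IN Λ
[4] lift (1,-2): star map gives 1.3852; window check -0.4 ≤ 1.3852 < 0.2 is false → out
[5] lift (4,11): star map gives 1.8816; window check -0.4 ≤ 1.8816 < 0.2 is false → out

3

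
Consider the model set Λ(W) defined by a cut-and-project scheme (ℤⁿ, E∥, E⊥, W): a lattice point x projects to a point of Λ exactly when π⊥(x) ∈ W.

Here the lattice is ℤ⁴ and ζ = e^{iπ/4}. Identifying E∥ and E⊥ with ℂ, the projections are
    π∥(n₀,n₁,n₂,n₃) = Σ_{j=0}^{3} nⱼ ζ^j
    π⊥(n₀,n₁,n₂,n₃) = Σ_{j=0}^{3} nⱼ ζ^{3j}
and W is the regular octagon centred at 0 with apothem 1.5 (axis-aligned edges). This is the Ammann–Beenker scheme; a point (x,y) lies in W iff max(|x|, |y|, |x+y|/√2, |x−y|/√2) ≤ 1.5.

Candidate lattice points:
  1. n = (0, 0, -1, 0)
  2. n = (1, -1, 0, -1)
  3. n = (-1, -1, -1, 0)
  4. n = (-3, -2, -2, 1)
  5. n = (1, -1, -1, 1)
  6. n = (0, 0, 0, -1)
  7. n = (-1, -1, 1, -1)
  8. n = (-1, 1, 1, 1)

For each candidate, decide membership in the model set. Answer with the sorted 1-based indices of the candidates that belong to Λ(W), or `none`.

1, 3, 6, 8

With ζ = e^{iπ/4} the internal vectors are ζ^0,ζ^3,ζ^6,ζ^9.
#1 (0, 0, -1, 0): internal (0.00000, 1.00000); octagon support 1.00000 vs apothem 1.5 → ∈ W
#2 (1, -1, 0, -1): internal (1.00000, -1.41421); octagon support 1.70711 vs apothem 1.5 → ∉ W
#3 (-1, -1, -1, 0): internal (-0.29289, 0.29289); octagon support 0.41421 vs apothem 1.5 → ∈ W
#4 (-3, -2, -2, 1): internal (-0.87868, 1.29289); octagon support 1.53553 vs apothem 1.5 → ∉ W
#5 (1, -1, -1, 1): internal (2.41421, 1.00000); octagon support 2.41421 vs apothem 1.5 → ∉ W
#6 (0, 0, 0, -1): internal (-0.70711, -0.70711); octagon support 1.00000 vs apothem 1.5 → ∈ W
#7 (-1, -1, 1, -1): internal (-1.00000, -2.41421); octagon support 2.41421 vs apothem 1.5 → ∉ W
#8 (-1, 1, 1, 1): internal (-1.00000, 0.41421); octagon support 1.00000 vs apothem 1.5 → ∈ W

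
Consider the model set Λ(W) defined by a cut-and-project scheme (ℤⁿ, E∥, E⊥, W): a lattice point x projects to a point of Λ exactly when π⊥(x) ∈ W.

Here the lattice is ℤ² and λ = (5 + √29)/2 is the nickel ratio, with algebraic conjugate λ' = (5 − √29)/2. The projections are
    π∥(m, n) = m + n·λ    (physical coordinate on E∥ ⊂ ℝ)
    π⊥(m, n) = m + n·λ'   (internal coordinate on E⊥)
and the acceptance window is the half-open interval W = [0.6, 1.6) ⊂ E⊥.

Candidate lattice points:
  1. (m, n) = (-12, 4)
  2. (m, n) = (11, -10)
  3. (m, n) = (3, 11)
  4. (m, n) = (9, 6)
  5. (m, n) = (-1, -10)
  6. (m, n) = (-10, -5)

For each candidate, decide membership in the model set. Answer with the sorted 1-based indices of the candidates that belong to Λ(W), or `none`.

λ' = (5−√29)/2 ≈ -0.1926.
candidate 1: (m,n)=(-12,4) → π∥ = -12+4·λ ≈ 8.7703, π⊥ = -12+4·λ' ≈ -12.7703 ∉ [0.6, 1.6) ⇒ out
candidate 2: (m,n)=(11,-10) → π∥ = 11-10·λ ≈ -40.9258, π⊥ = 11-10·λ' ≈ 12.9258 ∉ [0.6, 1.6) ⇒ out
candidate 3: (m,n)=(3,11) → π∥ = 3+11·λ ≈ 60.1184, π⊥ = 3+11·λ' ≈ 0.8816 ∈ [0.6, 1.6) ⇒ IN Λ
candidate 4: (m,n)=(9,6) → π∥ = 9+6·λ ≈ 40.1555, π⊥ = 9+6·λ' ≈ 7.8445 ∉ [0.6, 1.6) ⇒ out
candidate 5: (m,n)=(-1,-10) → π∥ = -1-10·λ ≈ -52.9258, π⊥ = -1-10·λ' ≈ 0.9258 ∈ [0.6, 1.6) ⇒ IN Λ
candidate 6: (m,n)=(-10,-5) → π∥ = -10-5·λ ≈ -35.9629, π⊥ = -10-5·λ' ≈ -9.0371 ∉ [0.6, 1.6) ⇒ out

3, 5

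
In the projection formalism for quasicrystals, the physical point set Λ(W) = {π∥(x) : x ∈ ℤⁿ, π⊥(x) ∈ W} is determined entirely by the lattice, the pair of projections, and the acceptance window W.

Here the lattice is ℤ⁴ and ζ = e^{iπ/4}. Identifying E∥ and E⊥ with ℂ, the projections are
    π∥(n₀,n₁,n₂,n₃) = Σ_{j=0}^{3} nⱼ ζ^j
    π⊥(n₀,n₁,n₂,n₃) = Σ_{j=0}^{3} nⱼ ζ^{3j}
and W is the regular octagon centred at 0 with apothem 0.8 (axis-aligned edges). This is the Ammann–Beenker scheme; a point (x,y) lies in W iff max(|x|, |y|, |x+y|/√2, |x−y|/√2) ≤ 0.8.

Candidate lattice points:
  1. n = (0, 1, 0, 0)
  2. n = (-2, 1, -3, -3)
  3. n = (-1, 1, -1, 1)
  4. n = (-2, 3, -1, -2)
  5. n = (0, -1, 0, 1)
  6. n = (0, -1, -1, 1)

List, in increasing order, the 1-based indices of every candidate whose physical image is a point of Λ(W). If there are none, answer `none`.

With ζ = e^{iπ/4} the internal vectors are ζ^0,ζ^3,ζ^6,ζ^9.
candidate 1: n = (0, 1, 0, 0) → π⊥ ≈ (-0.7071, +0.7071); max(|x|,|y|,|x±y|/√2) = 1.0000 > 0.8 ⇒ ∉ W
candidate 2: n = (-2, 1, -3, -3) → π⊥ ≈ (-4.8284, +1.5858); max(|x|,|y|,|x±y|/√2) = 4.8284 > 0.8 ⇒ ∉ W
candidate 3: n = (-1, 1, -1, 1) → π⊥ ≈ (-1.0000, +2.4142); max(|x|,|y|,|x±y|/√2) = 2.4142 > 0.8 ⇒ ∉ W
candidate 4: n = (-2, 3, -1, -2) → π⊥ ≈ (-5.5355, +1.7071); max(|x|,|y|,|x±y|/√2) = 5.5355 > 0.8 ⇒ ∉ W
candidate 5: n = (0, -1, 0, 1) → π⊥ ≈ (+1.4142, +0.0000); max(|x|,|y|,|x±y|/√2) = 1.4142 > 0.8 ⇒ ∉ W
candidate 6: n = (0, -1, -1, 1) → π⊥ ≈ (+1.4142, +1.0000); max(|x|,|y|,|x±y|/√2) = 1.7071 > 0.8 ⇒ ∉ W

none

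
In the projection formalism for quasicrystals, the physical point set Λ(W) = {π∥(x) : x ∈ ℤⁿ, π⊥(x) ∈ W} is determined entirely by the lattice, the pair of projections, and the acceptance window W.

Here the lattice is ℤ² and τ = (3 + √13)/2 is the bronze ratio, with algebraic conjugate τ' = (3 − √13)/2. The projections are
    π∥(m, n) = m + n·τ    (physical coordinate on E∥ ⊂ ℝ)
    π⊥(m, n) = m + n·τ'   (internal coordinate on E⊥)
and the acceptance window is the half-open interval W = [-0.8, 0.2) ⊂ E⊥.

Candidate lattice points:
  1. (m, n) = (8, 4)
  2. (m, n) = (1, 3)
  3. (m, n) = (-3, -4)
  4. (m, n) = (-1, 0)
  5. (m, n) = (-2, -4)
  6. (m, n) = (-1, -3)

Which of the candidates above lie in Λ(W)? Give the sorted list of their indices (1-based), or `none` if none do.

2, 5, 6

Numerically τ ≈ 3.3028 and τ' = −1/τ ≈ -0.3028.
#1 (8,4): internal coord 8 + (4)·τ' = +6.7889; +6.7889 ∉ [-0.8, 0.2) → out
#2 (1,3): internal coord 1 + (3)·τ' = +0.0917; +0.0917 ∈ [-0.8, 0.2) → IN Λ
#3 (-3,-4): internal coord -3 + (-4)·τ' = -1.7889; -1.7889 ∉ [-0.8, 0.2) → out
#4 (-1,0): internal coord -1 + (0)·τ' = -1.0000; -1.0000 ∉ [-0.8, 0.2) → out
#5 (-2,-4): internal coord -2 + (-4)·τ' = -0.7889; -0.7889 ∈ [-0.8, 0.2) → IN Λ
#6 (-1,-3): internal coord -1 + (-3)·τ' = -0.0917; -0.0917 ∈ [-0.8, 0.2) → IN Λ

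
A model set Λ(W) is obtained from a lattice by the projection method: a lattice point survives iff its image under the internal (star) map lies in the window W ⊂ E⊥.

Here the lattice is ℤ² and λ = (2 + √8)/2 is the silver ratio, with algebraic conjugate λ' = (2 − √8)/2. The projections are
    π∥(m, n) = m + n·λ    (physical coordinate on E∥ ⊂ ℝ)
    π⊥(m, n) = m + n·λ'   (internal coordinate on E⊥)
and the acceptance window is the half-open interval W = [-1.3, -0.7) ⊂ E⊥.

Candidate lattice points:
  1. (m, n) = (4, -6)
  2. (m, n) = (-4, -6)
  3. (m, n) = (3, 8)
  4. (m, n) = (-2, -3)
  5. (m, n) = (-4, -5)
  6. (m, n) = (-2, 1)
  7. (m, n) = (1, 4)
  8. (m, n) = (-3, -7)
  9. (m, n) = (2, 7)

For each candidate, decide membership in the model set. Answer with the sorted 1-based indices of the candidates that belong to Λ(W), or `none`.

4, 9

Compute λ' = (2−√8)/2 = -0.4142, so π⊥(m,n) = m -0.4142·n.
candidate 1: (m,n)=(4,-6) → π∥ = 4-6·λ ≈ -10.4853, π⊥ = 4-6·λ' ≈ 6.4853 ∉ [-1.3, -0.7) ⇒ out
candidate 2: (m,n)=(-4,-6) → π∥ = -4-6·λ ≈ -18.4853, π⊥ = -4-6·λ' ≈ -1.5147 ∉ [-1.3, -0.7) ⇒ out
candidate 3: (m,n)=(3,8) → π∥ = 3+8·λ ≈ 22.3137, π⊥ = 3+8·λ' ≈ -0.3137 ∉ [-1.3, -0.7) ⇒ out
candidate 4: (m,n)=(-2,-3) → π∥ = -2-3·λ ≈ -9.2426, π⊥ = -2-3·λ' ≈ -0.7574 ∈ [-1.3, -0.7) ⇒ IN Λ
candidate 5: (m,n)=(-4,-5) → π∥ = -4-5·λ ≈ -16.0711, π⊥ = -4-5·λ' ≈ -1.9289 ∉ [-1.3, -0.7) ⇒ out
candidate 6: (m,n)=(-2,1) → π∥ = -2+1·λ ≈ 0.4142, π⊥ = -2+1·λ' ≈ -2.4142 ∉ [-1.3, -0.7) ⇒ out
candidate 7: (m,n)=(1,4) → π∥ = 1+4·λ ≈ 10.6569, π⊥ = 1+4·λ' ≈ -0.6569 ∉ [-1.3, -0.7) ⇒ out
candidate 8: (m,n)=(-3,-7) → π∥ = -3-7·λ ≈ -19.8995, π⊥ = -3-7·λ' ≈ -0.1005 ∉ [-1.3, -0.7) ⇒ out
candidate 9: (m,n)=(2,7) → π∥ = 2+7·λ ≈ 18.8995, π⊥ = 2+7·λ' ≈ -0.8995 ∈ [-1.3, -0.7) ⇒ IN Λ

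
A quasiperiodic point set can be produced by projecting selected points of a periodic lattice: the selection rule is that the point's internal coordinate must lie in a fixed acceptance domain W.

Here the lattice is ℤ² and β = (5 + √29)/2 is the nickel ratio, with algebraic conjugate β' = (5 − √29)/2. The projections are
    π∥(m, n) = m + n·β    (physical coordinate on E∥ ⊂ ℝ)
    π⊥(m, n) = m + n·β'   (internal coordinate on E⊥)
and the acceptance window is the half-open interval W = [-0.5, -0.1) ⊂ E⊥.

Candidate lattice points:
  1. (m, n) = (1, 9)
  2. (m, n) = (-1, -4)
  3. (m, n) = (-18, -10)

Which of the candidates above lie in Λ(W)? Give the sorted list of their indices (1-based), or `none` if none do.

2

Compute β' = (5−√29)/2 = -0.192582, so π⊥(m,n) = m -0.192582·n.
#1 (1,9): internal coord 1 + (9)·β' = -0.733242; -0.733242 ∉ [-0.5, -0.1) → out
#2 (-1,-4): internal coord -1 + (-4)·β' = -0.229670; -0.229670 ∈ [-0.5, -0.1) → IN Λ
#3 (-18,-10): internal coord -18 + (-10)·β' = -16.074176; -16.074176 ∉ [-0.5, -0.1) → out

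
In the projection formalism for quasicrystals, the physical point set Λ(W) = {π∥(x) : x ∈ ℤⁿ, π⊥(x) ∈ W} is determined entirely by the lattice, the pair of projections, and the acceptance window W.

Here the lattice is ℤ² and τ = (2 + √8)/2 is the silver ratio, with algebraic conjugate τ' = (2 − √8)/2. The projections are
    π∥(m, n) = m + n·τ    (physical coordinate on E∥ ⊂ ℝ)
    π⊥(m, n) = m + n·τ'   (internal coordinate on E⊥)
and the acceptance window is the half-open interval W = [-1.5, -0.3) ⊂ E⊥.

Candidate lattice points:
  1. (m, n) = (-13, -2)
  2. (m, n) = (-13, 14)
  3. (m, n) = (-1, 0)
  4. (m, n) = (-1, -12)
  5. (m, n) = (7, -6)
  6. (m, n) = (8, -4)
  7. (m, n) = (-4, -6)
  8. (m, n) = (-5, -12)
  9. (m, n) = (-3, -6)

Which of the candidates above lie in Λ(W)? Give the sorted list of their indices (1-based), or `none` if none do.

3, 9

Numerically τ ≈ 2.41421 and τ' = −1/τ ≈ -0.41421.
#1 (-13,-2): internal coord -13 + (-2)·τ' = -12.17157; -12.17157 ∉ [-1.5, -0.3) → out
#2 (-13,14): internal coord -13 + (14)·τ' = -18.79899; -18.79899 ∉ [-1.5, -0.3) → out
#3 (-1,0): internal coord -1 + (0)·τ' = -1.00000; -1.00000 ∈ [-1.5, -0.3) → IN Λ
#4 (-1,-12): internal coord -1 + (-12)·τ' = +3.97056; +3.97056 ∉ [-1.5, -0.3) → out
#5 (7,-6): internal coord 7 + (-6)·τ' = +9.48528; +9.48528 ∉ [-1.5, -0.3) → out
#6 (8,-4): internal coord 8 + (-4)·τ' = +9.65685; +9.65685 ∉ [-1.5, -0.3) → out
#7 (-4,-6): internal coord -4 + (-6)·τ' = -1.51472; -1.51472 ∉ [-1.5, -0.3) → out
#8 (-5,-12): internal coord -5 + (-12)·τ' = -0.02944; -0.02944 ∉ [-1.5, -0.3) → out
#9 (-3,-6): internal coord -3 + (-6)·τ' = -0.51472; -0.51472 ∈ [-1.5, -0.3) → IN Λ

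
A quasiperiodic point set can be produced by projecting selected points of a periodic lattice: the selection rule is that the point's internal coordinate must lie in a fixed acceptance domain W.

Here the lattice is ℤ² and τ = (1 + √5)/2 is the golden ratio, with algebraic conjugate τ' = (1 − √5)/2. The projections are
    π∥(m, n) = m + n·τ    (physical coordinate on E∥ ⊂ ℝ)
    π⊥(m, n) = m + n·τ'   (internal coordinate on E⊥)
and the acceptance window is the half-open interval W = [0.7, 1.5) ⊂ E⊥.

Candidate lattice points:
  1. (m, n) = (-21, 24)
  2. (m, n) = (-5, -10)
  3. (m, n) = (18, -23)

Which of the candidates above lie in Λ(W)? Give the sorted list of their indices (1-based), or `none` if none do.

τ' = (1−√5)/2 ≈ -0.61803.
#1 (-21,24): internal coord -21 + (24)·τ' = -35.83282; -35.83282 ∉ [0.7, 1.5) → out
#2 (-5,-10): internal coord -5 + (-10)·τ' = +1.18034; +1.18034 ∈ [0.7, 1.5) → IN Λ
#3 (18,-23): internal coord 18 + (-23)·τ' = +32.21478; +32.21478 ∉ [0.7, 1.5) → out

2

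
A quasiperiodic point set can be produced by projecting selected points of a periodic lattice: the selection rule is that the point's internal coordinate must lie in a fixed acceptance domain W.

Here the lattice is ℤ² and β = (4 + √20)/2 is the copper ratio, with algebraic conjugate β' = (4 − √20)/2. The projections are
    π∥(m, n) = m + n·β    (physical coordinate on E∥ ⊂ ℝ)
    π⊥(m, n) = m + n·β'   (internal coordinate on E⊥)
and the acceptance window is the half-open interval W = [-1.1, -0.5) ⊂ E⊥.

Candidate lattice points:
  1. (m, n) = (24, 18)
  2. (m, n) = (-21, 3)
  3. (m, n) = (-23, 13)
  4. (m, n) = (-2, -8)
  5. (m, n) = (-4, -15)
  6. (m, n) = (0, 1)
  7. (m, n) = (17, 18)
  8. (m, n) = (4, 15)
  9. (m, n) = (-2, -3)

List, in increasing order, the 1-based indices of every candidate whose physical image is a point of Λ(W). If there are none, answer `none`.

Numerically β ≈ 4.23607 and β' = −1/β ≈ -0.23607.
#1 (24,18): internal coord 24 + (18)·β' = +19.75078; +19.75078 ∉ [-1.1, -0.5) → out
#2 (-21,3): internal coord -21 + (3)·β' = -21.70820; -21.70820 ∉ [-1.1, -0.5) → out
#3 (-23,13): internal coord -23 + (13)·β' = -26.06888; -26.06888 ∉ [-1.1, -0.5) → out
#4 (-2,-8): internal coord -2 + (-8)·β' = -0.11146; -0.11146 ∉ [-1.1, -0.5) → out
#5 (-4,-15): internal coord -4 + (-15)·β' = -0.45898; -0.45898 ∉ [-1.1, -0.5) → out
#6 (0,1): internal coord 0 + (1)·β' = -0.23607; -0.23607 ∉ [-1.1, -0.5) → out
#7 (17,18): internal coord 17 + (18)·β' = +12.75078; +12.75078 ∉ [-1.1, -0.5) → out
#8 (4,15): internal coord 4 + (15)·β' = +0.45898; +0.45898 ∉ [-1.1, -0.5) → out
#9 (-2,-3): internal coord -2 + (-3)·β' = -1.29180; -1.29180 ∉ [-1.1, -0.5) → out

none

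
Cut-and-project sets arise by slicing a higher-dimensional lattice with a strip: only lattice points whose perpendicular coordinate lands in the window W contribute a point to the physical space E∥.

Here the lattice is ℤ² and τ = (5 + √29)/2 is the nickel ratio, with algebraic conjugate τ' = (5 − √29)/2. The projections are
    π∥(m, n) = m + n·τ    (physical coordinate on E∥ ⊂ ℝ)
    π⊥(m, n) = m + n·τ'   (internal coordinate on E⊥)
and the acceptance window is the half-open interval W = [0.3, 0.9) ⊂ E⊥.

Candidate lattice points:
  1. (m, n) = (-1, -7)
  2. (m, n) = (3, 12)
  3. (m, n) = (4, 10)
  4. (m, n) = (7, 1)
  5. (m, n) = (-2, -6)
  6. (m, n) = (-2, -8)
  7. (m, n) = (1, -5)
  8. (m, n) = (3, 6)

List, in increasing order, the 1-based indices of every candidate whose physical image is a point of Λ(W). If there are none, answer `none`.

1, 2

Compute τ' = (5−√29)/2 = -0.192582, so π⊥(m,n) = m -0.192582·n.
#1 (-1,-7): internal coord -1 + (-7)·τ' = +0.348077; +0.348077 ∈ [0.3, 0.9) → IN Λ
#2 (3,12): internal coord 3 + (12)·τ' = +0.689011; +0.689011 ∈ [0.3, 0.9) → IN Λ
#3 (4,10): internal coord 4 + (10)·τ' = +2.074176; +2.074176 ∉ [0.3, 0.9) → out
#4 (7,1): internal coord 7 + (1)·τ' = +6.807418; +6.807418 ∉ [0.3, 0.9) → out
#5 (-2,-6): internal coord -2 + (-6)·τ' = -0.844506; -0.844506 ∉ [0.3, 0.9) → out
#6 (-2,-8): internal coord -2 + (-8)·τ' = -0.459341; -0.459341 ∉ [0.3, 0.9) → out
#7 (1,-5): internal coord 1 + (-5)·τ' = +1.962912; +1.962912 ∉ [0.3, 0.9) → out
#8 (3,6): internal coord 3 + (6)·τ' = +1.844506; +1.844506 ∉ [0.3, 0.9) → out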